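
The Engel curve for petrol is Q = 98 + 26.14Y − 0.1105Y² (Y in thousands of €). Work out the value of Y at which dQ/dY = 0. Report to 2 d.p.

dQ/dY = 26.14 − 0.221Y.
The good is inferior where dQ/dY < 0. Setting dQ/dY = 0 gives Y = 26.14 / 0.221 = 118.28.

118.28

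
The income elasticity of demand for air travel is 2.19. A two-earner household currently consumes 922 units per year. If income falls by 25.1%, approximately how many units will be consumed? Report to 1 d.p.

%ΔQ ≈ η × %ΔI = 2.19 × (-25.1%) = -54.969%.
New Q ≈ 922 × (1 − 0.54969) = 415.2.

415.2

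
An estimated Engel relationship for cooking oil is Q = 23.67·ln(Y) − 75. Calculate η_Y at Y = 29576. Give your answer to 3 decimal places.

0.140

At Y = 29576: Q = 168.676.
dQ/dY = 23.67/Y = 0.000800311 at this income.
η = (dQ/dY)·(Y/Q) = 0.000800311 × (29576/168.676) = 0.140.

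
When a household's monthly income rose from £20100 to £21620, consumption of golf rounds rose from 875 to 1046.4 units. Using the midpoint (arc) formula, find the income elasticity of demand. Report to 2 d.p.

ΔQ = 1046.4 − 875 = 171.4; midpoint Q̄ = (875 + 1046.4)/2 = 960.7.
ΔI = 21620 − 20100 = 1520; midpoint Ī = (20100 + 21620)/2 = 20860.
η = (ΔQ/Q̄) ÷ (ΔI/Ī) = (171.4/960.7) ÷ (1520/20860) = 2.45.

2.45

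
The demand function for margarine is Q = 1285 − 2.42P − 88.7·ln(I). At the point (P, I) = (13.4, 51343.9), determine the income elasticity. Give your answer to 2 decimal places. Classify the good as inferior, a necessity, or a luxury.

-0.31 (inferior good)

At P = 13.4, I = 51343.9: Q = 290.505.
Holding P constant, ∂Q/∂I = -88.7/I = -0.00172757.
η_I = (∂Q/∂I)·(I/Q) = -0.00172757 × (51343.9/290.505) = -0.31.
Since η < 0, this is an inferior good.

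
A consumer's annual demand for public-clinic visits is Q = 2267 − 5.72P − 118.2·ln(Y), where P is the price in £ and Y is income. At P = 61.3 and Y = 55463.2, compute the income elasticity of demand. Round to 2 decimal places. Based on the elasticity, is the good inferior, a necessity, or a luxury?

-0.19 (inferior good)

At P = 61.3, Y = 55463.2: Q = 625.209.
Holding P constant, ∂Q/∂Y = -118.2/Y = -0.00213114.
η_Y = (∂Q/∂Y)·(Y/Q) = -0.00213114 × (55463.2/625.209) = -0.19.
Since η < 0, this is an inferior good.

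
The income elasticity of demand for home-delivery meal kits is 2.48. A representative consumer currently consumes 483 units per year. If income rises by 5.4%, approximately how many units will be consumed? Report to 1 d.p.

547.7

%ΔQ ≈ η × %ΔI = 2.48 × 5.4% = 13.392%.
New Q ≈ 483 × (1 + 0.13392) = 547.7.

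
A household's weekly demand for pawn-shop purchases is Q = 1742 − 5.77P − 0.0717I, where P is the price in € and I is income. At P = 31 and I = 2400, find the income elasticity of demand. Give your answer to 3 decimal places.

At P = 31, I = 2400: Q = 1391.050.
Holding P constant, ∂Q/∂I = −0.0717.
η_I = (∂Q/∂I)·(I/Q) = -0.0717 × (2400/1391.050) = -0.124.

-0.124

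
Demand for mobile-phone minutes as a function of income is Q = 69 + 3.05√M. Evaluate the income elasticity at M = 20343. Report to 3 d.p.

At M = 20343: Q = 504.018.
dQ/dM = 3.05/(2√M) = 0.0106921 at this income.
η = (dQ/dM)·(M/Q) = 0.0106921 × (20343/504.018) = 0.432.

0.432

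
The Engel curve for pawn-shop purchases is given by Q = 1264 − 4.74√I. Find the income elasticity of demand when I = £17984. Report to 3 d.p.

-0.506

At I = 17984: Q = 628.345.
dQ/dI = -4.74/(2√I) = -0.0176728 at this income.
η = (dQ/dI)·(I/Q) = -0.0176728 × (17984/628.345) = -0.506.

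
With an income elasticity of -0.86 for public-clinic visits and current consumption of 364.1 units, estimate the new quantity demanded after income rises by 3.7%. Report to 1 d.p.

%ΔQ ≈ η × %ΔI = -0.86 × 3.7% = -3.182%.
New Q ≈ 364.1 × (1 − 0.03182) = 352.5.

352.5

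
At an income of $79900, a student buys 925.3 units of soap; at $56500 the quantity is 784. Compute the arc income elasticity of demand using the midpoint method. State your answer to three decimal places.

ΔQ = 784 − 925.3 = -141.3; midpoint Q̄ = (925.3 + 784)/2 = 854.65.
ΔI = 56500 − 79900 = -23400; midpoint Ī = (79900 + 56500)/2 = 68200.
η = (ΔQ/Q̄) ÷ (ΔI/Ī) = (-141.3/854.65) ÷ (-23400/68200) = 0.482.

0.482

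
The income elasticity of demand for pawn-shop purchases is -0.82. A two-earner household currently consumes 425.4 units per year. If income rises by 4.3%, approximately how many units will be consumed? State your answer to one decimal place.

%ΔQ ≈ η × %ΔI = -0.82 × 4.3% = -3.526%.
New Q ≈ 425.4 × (1 − 0.03526) = 410.4.

410.4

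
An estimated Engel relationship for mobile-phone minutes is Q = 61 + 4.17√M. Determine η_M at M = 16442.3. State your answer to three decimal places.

At M = 16442.3: Q = 595.709.
dQ/dM = 4.17/(2√M) = 0.0162602 at this income.
η = (dQ/dM)·(M/Q) = 0.0162602 × (16442.3/595.709) = 0.449.

0.449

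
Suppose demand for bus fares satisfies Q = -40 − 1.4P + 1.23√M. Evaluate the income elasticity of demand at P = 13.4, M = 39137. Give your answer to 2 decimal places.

At P = 13.4, M = 39137: Q = 184.572.
Holding P constant, ∂Q/∂M = 1.23/(2√M) = 0.00310872.
η_M = (∂Q/∂M)·(M/Q) = 0.00310872 × (39137/184.572) = 0.66.

0.66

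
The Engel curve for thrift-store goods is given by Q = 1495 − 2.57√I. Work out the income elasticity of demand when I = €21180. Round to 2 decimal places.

-0.17

At I = 21180: Q = 1120.979.
dQ/dI = -2.57/(2√I) = -0.00882958 at this income.
η = (dQ/dI)·(I/Q) = -0.00882958 × (21180/1120.979) = -0.17.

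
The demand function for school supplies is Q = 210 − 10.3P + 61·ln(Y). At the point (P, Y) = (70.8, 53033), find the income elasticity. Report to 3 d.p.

At P = 70.8, Y = 53033: Q = 144.359.
Holding P constant, ∂Q/∂Y = 61/Y = 0.00115023.
η_Y = (∂Q/∂Y)·(Y/Q) = 0.00115023 × (53033/144.359) = 0.423.

0.423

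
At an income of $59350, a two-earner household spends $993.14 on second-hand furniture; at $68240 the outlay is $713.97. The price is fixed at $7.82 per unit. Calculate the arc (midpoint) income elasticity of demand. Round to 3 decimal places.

-2.347

With a constant price, Q₁ = 993.14/7.82 = 127.000 and Q₂ = 713.97/7.82 = 91.301 (equivalently, work directly with expenditure since P cancels).
Midpoint %ΔQ = (713.97 − 993.14)/853.56 = -0.32707; midpoint %ΔI = (68240 − 59350)/63795 = 0.13935.
η = -0.32707 / 0.13935 = -2.347.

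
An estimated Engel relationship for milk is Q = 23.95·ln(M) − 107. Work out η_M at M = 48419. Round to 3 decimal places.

0.158

At M = 48419: Q = 151.364.
dQ/dM = 23.95/M = 0.000494641 at this income.
η = (dQ/dM)·(M/Q) = 0.000494641 × (48419/151.364) = 0.158.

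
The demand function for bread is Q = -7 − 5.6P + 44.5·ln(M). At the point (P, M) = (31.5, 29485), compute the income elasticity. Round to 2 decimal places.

At P = 31.5, M = 29485: Q = 274.578.
Holding P constant, ∂Q/∂M = 44.5/M = 0.00150924.
η_M = (∂Q/∂M)·(M/Q) = 0.00150924 × (29485/274.578) = 0.16.

0.16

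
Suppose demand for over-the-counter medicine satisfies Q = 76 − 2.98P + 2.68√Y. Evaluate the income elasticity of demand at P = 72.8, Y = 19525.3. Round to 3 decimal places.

At P = 72.8, Y = 19525.3: Q = 233.540.
Holding P constant, ∂Q/∂Y = 2.68/(2√Y) = 0.00958972.
η_Y = (∂Q/∂Y)·(Y/Q) = 0.00958972 × (19525.3/233.540) = 0.802.

0.802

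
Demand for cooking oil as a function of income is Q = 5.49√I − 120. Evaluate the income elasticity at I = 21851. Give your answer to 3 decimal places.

At I = 21851: Q = 691.536.
dQ/dI = 5.49/(2√I) = 0.0185698 at this income.
η = (dQ/dI)·(I/Q) = 0.0185698 × (21851/691.536) = 0.587.

0.587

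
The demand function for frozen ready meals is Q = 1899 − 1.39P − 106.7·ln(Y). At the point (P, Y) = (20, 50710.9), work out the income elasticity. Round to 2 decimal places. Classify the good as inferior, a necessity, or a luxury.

At P = 20, Y = 50710.9: Q = 715.223.
Holding P constant, ∂Q/∂Y = -106.7/Y = -0.00210408.
η_Y = (∂Q/∂Y)·(Y/Q) = -0.00210408 × (50710.9/715.223) = -0.15.
Since η < 0, this is an inferior good.

-0.15 (inferior good)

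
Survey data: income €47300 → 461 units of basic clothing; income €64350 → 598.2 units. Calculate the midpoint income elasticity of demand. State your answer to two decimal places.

0.85

ΔQ = 598.2 − 461 = 137.2; midpoint Q̄ = (461 + 598.2)/2 = 529.6.
ΔI = 64350 − 47300 = 17050; midpoint Ī = (47300 + 64350)/2 = 55825.
η = (ΔQ/Q̄) ÷ (ΔI/Ī) = (137.2/529.6) ÷ (17050/55825) = 0.85.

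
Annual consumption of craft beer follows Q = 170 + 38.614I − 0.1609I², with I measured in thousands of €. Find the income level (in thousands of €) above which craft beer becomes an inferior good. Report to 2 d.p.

119.99

dQ/dI = 38.614 − 0.3218I.
The good is inferior where dQ/dI < 0. Setting dQ/dI = 0 gives I = 38.614 / 0.3218 = 119.99.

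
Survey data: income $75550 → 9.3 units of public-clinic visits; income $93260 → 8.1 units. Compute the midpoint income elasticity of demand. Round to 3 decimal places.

-0.657

ΔQ = 8.1 − 9.3 = -1.2; midpoint Q̄ = (9.3 + 8.1)/2 = 8.7.
ΔI = 93260 − 75550 = 17710; midpoint Ī = (75550 + 93260)/2 = 84405.
η = (ΔQ/Q̄) ÷ (ΔI/Ī) = (-1.2/8.7) ÷ (17710/84405) = -0.657.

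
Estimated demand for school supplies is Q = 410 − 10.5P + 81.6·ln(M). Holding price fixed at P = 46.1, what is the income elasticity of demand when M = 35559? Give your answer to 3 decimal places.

0.104

At P = 46.1, M = 35559: Q = 781.032.
Holding P constant, ∂Q/∂M = 81.6/M = 0.00229478.
η_M = (∂Q/∂M)·(M/Q) = 0.00229478 × (35559/781.032) = 0.104.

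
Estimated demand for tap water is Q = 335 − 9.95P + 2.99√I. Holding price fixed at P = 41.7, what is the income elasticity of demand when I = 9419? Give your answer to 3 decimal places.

0.690

At P = 41.7, I = 9419: Q = 210.269.
Holding P constant, ∂Q/∂I = 2.99/(2√I) = 0.0154042.
η_I = (∂Q/∂I)·(I/Q) = 0.0154042 × (9419/210.269) = 0.690.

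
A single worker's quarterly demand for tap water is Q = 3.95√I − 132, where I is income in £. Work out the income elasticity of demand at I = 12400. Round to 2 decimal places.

0.71

At I = 12400: Q = 307.853.
dQ/dI = 3.95/(2√I) = 0.017736 at this income.
η = (dQ/dI)·(I/Q) = 0.017736 × (12400/307.853) = 0.71.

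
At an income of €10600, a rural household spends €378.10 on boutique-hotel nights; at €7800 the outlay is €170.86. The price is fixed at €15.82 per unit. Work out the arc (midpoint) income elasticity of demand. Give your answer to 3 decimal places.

2.481

With a constant price, Q₁ = 378.10/15.82 = 23.900 and Q₂ = 170.86/15.82 = 10.800 (equivalently, work directly with expenditure since P cancels).
Midpoint %ΔQ = (170.86 − 378.10)/274.48 = -0.75503; midpoint %ΔI = (7800 − 10600)/9200 = -0.30435.
η = -0.75503 / -0.30435 = 2.481.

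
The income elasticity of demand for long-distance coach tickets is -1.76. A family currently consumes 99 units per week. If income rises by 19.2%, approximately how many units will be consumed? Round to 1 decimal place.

%ΔQ ≈ η × %ΔI = -1.76 × 19.2% = -33.792%.
New Q ≈ 99 × (1 − 0.33792) = 65.5.

65.5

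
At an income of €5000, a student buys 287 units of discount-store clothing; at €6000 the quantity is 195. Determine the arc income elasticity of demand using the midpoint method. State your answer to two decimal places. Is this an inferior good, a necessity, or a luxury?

ΔQ = 195 − 287 = -92; midpoint Q̄ = (287 + 195)/2 = 241.
ΔI = 6000 − 5000 = 1000; midpoint Ī = (5000 + 6000)/2 = 5500.
η = (ΔQ/Q̄) ÷ (ΔI/Ī) = (-92/241) ÷ (1000/5500) = -2.10.
η < 0 ⇒ inferior good.

-2.10 (inferior good)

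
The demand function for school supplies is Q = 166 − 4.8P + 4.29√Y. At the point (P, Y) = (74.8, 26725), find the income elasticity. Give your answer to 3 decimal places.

At P = 74.8, Y = 26725: Q = 508.280.
Holding P constant, ∂Q/∂Y = 4.29/(2√Y) = 0.013121.
η_Y = (∂Q/∂Y)·(Y/Q) = 0.013121 × (26725/508.280) = 0.690.

0.690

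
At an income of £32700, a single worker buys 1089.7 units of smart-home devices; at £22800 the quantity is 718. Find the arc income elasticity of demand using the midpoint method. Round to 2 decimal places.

1.15

ΔQ = 718 − 1089.7 = -371.7; midpoint Q̄ = (1089.7 + 718)/2 = 903.85.
ΔI = 22800 − 32700 = -9900; midpoint Ī = (32700 + 22800)/2 = 27750.
η = (ΔQ/Q̄) ÷ (ΔI/Ī) = (-371.7/903.85) ÷ (-9900/27750) = 1.15.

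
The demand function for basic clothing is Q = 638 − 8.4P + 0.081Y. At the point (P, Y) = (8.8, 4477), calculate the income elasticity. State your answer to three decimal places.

0.391

At P = 8.8, Y = 4477: Q = 926.717.
Holding P constant, ∂Q/∂Y = 0.081.
η_Y = (∂Q/∂Y)·(Y/Q) = 0.081 × (4477/926.717) = 0.391.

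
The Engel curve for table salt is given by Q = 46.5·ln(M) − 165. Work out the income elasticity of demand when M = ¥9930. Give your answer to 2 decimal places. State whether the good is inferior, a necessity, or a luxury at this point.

0.18 (necessity)

At M = 9930: Q = 262.954.
dQ/dM = 46.5/M = 0.00468278 at this income.
η = (dQ/dM)·(M/Q) = 0.00468278 × (9930/262.954) = 0.18.
Since 0 < η < 1, the good is a necessity.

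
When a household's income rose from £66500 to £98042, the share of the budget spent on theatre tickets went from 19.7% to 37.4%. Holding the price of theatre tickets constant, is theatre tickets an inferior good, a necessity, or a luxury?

The budget share rises as income rises, so η > 1.

luxury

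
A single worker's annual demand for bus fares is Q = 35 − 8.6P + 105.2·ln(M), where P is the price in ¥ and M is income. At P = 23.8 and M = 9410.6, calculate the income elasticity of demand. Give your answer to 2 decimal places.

At P = 23.8, M = 9410.6: Q = 792.857.
Holding P constant, ∂Q/∂M = 105.2/M = 0.0111789.
η_M = (∂Q/∂M)·(M/Q) = 0.0111789 × (9410.6/792.857) = 0.13.

0.13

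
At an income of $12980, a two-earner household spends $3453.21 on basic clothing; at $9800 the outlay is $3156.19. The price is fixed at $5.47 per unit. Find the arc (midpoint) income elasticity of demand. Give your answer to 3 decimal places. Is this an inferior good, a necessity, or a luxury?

With a constant price, Q₁ = 3453.21/5.47 = 631.300 and Q₂ = 3156.19/5.47 = 577.000 (equivalently, work directly with expenditure since P cancels).
Midpoint %ΔQ = (3156.19 − 3453.21)/3304.70 = -0.08988; midpoint %ΔI = (9800 − 12980)/11390 = -0.27919.
η = -0.08988 / -0.27919 = 0.322.
0 < η < 1 ⇒ necessity.

0.322 (necessity)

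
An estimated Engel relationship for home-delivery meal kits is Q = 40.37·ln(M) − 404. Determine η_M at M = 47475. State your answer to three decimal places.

At M = 47475: Q = 30.702.
dQ/dM = 40.37/M = 0.000850342 at this income.
η = (dQ/dM)·(M/Q) = 0.000850342 × (47475/30.702) = 1.315.

1.315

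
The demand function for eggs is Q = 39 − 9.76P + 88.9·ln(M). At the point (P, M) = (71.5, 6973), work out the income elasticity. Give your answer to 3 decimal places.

0.695

At P = 71.5, M = 6973: Q = 127.907.
Holding P constant, ∂Q/∂M = 88.9/M = 0.0127492.
η_M = (∂Q/∂M)·(M/Q) = 0.0127492 × (6973/127.907) = 0.695.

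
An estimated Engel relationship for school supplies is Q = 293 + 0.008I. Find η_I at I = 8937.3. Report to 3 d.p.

0.196

At I = 8937.3: Q = 364.498.
dQ/dI = 0.008.
η = (dQ/dI)·(I/Q) = 0.008 × (8937.3/364.498) = 0.196.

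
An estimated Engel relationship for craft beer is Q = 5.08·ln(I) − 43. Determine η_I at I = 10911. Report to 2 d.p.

At I = 10911: Q = 4.231.
dQ/dI = 5.08/I = 0.000465585 at this income.
η = (dQ/dI)·(I/Q) = 0.000465585 × (10911/4.231) = 1.20.

1.20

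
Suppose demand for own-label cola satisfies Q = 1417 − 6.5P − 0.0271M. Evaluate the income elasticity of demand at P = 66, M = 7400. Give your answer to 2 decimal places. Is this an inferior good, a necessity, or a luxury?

-0.25 (inferior good)

At P = 66, M = 7400: Q = 787.460.
Holding P constant, ∂Q/∂M = −0.0271.
η_M = (∂Q/∂M)·(M/Q) = -0.0271 × (7400/787.460) = -0.25.
Since η < 0, this is an inferior good.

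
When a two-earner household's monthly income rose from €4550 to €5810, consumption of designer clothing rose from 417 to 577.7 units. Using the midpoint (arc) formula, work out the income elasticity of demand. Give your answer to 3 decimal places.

ΔQ = 577.7 − 417 = 160.7; midpoint Q̄ = (417 + 577.7)/2 = 497.35.
ΔI = 5810 − 4550 = 1260; midpoint Ī = (4550 + 5810)/2 = 5180.
η = (ΔQ/Q̄) ÷ (ΔI/Ī) = (160.7/497.35) ÷ (1260/5180) = 1.328.

1.328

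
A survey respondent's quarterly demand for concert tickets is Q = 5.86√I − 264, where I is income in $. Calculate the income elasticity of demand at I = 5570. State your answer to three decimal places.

At I = 5570: Q = 173.346.
dQ/dI = 5.86/(2√I) = 0.0392591 at this income.
η = (dQ/dI)·(I/Q) = 0.0392591 × (5570/173.346) = 1.261.

1.261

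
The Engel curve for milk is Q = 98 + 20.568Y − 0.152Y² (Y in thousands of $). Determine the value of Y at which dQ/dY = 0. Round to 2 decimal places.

67.66

dQ/dY = 20.568 − 0.304Y.
The good is inferior where dQ/dY < 0. Setting dQ/dY = 0 gives Y = 20.568 / 0.304 = 67.66.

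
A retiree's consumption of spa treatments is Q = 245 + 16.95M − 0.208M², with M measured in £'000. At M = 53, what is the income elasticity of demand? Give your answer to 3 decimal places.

At M = 53: Q = 559.0780.
dQ/dM = 16.95 − 0.416M = -5.09800.
η = (dQ/dM)·(M/Q) = -5.09800 × (53/559.0780) = -0.483.

-0.483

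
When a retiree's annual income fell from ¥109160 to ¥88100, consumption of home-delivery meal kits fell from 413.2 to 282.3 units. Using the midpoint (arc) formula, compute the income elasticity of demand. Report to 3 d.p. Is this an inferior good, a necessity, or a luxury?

ΔQ = 282.3 − 413.2 = -130.9; midpoint Q̄ = (413.2 + 282.3)/2 = 347.75.
ΔI = 88100 − 109160 = -21060; midpoint Ī = (109160 + 88100)/2 = 98630.
η = (ΔQ/Q̄) ÷ (ΔI/Ī) = (-130.9/347.75) ÷ (-21060/98630) = 1.763.
η > 1 ⇒ luxury.

1.763 (luxury)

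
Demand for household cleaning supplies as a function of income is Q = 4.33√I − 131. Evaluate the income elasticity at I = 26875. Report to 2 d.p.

0.61

At I = 26875: Q = 578.843.
dQ/dI = 4.33/(2√I) = 0.0132064 at this income.
η = (dQ/dI)·(I/Q) = 0.0132064 × (26875/578.843) = 0.61.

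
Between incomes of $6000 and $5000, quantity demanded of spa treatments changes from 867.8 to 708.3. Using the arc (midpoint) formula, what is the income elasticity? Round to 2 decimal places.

ΔQ = 708.3 − 867.8 = -159.5; midpoint Q̄ = (867.8 + 708.3)/2 = 788.05.
ΔI = 5000 − 6000 = -1000; midpoint Ī = (6000 + 5000)/2 = 5500.
η = (ΔQ/Q̄) ÷ (ΔI/Ī) = (-159.5/788.05) ÷ (-1000/5500) = 1.11.

1.11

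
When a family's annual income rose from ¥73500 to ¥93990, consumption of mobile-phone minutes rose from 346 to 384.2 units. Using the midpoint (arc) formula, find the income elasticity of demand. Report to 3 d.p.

0.428

ΔQ = 384.2 − 346 = 38.2; midpoint Q̄ = (346 + 384.2)/2 = 365.1.
ΔI = 93990 − 73500 = 20490; midpoint Ī = (73500 + 93990)/2 = 83745.
η = (ΔQ/Q̄) ÷ (ΔI/Ī) = (38.2/365.1) ÷ (20490/83745) = 0.428.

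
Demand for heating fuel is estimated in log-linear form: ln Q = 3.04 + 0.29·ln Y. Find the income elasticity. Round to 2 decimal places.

0.29

In a log-linear demand, the coefficient on ln Y is the income elasticity.
So η = 0.29.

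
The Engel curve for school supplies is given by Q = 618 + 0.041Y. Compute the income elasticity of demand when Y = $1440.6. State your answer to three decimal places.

0.087

At Y = 1440.6: Q = 677.065.
dQ/dY = 0.041.
η = (dQ/dY)·(Y/Q) = 0.041 × (1440.6/677.065) = 0.087.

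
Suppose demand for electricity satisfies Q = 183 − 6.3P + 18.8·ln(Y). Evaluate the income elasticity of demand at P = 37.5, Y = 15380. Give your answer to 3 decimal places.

At P = 37.5, Y = 15380: Q = 127.997.
Holding P constant, ∂Q/∂Y = 18.8/Y = 0.00122237.
η_Y = (∂Q/∂Y)·(Y/Q) = 0.00122237 × (15380/127.997) = 0.147.

0.147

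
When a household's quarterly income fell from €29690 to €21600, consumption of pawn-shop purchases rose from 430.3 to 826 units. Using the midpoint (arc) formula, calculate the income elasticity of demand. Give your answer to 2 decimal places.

ΔQ = 826 − 430.3 = 395.7; midpoint Q̄ = (430.3 + 826)/2 = 628.15.
ΔI = 21600 − 29690 = -8090; midpoint Ī = (29690 + 21600)/2 = 25645.
η = (ΔQ/Q̄) ÷ (ΔI/Ī) = (395.7/628.15) ÷ (-8090/25645) = -2.00.

-2.00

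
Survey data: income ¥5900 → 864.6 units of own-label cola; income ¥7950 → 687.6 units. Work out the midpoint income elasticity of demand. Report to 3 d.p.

-0.770

ΔQ = 687.6 − 864.6 = -177; midpoint Q̄ = (864.6 + 687.6)/2 = 776.1.
ΔI = 7950 − 5900 = 2050; midpoint Ī = (5900 + 7950)/2 = 6925.
η = (ΔQ/Q̄) ÷ (ΔI/Ī) = (-177/776.1) ÷ (2050/6925) = -0.770.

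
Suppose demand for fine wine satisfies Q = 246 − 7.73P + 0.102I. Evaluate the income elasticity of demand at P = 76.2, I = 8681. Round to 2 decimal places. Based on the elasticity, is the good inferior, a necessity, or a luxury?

At P = 76.2, I = 8681: Q = 542.436.
Holding P constant, ∂Q/∂I = 0.102.
η_I = (∂Q/∂I)·(I/Q) = 0.102 × (8681/542.436) = 1.63.
Since η > 1, this is a luxury.

1.63 (luxury)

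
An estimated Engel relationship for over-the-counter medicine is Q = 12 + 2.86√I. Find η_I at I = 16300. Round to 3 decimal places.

0.484

At I = 16300: Q = 377.140.
dQ/dI = 2.86/(2√I) = 0.0112006 at this income.
η = (dQ/dI)·(I/Q) = 0.0112006 × (16300/377.140) = 0.484.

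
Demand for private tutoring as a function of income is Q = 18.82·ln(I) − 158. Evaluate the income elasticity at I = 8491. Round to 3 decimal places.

1.535

At I = 8491: Q = 12.260.
dQ/dI = 18.82/I = 0.00221646 at this income.
η = (dQ/dI)·(I/Q) = 0.00221646 × (8491/12.260) = 1.535.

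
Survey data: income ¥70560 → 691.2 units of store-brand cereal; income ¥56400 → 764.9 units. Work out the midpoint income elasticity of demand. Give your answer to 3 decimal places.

ΔQ = 764.9 − 691.2 = 73.7; midpoint Q̄ = (691.2 + 764.9)/2 = 728.05.
ΔI = 56400 − 70560 = -14160; midpoint Ī = (70560 + 56400)/2 = 63480.
η = (ΔQ/Q̄) ÷ (ΔI/Ī) = (73.7/728.05) ÷ (-14160/63480) = -0.454.

-0.454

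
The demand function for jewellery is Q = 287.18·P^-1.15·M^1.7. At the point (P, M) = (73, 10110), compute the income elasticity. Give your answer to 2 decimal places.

For a multiplicative demand Q = A·P^α·M^β, the income elasticity is β everywhere.
Here β = 1.7, so η = 1.70.

1.70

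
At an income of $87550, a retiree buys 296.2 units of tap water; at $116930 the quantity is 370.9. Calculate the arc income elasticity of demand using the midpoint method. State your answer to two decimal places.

0.78

ΔQ = 370.9 − 296.2 = 74.7; midpoint Q̄ = (296.2 + 370.9)/2 = 333.55.
ΔI = 116930 − 87550 = 29380; midpoint Ī = (87550 + 116930)/2 = 102240.
η = (ΔQ/Q̄) ÷ (ΔI/Ī) = (74.7/333.55) ÷ (29380/102240) = 0.78.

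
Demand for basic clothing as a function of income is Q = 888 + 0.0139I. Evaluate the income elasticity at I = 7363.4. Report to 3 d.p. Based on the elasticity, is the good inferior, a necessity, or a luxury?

0.103 (necessity)

At I = 7363.4: Q = 990.351.
dQ/dI = 0.0139.
η = (dQ/dI)·(I/Q) = 0.0139 × (7363.4/990.351) = 0.103.
Since 0 < η < 1, the good is a necessity.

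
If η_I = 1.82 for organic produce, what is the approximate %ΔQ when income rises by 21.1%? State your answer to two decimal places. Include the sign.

%ΔQ ≈ η × %ΔI = 1.82 × 21.1% = 38.40%.

38.40%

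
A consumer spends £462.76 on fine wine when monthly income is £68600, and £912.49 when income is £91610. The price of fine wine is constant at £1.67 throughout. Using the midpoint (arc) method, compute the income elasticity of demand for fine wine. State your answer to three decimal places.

With a constant price, Q₁ = 462.76/1.67 = 277.102 and Q₂ = 912.49/1.67 = 546.401 (equivalently, work directly with expenditure since P cancels).
Midpoint %ΔQ = (912.49 − 462.76)/687.63 = 0.65403; midpoint %ΔI = (91610 − 68600)/80105 = 0.28725.
η = 0.65403 / 0.28725 = 2.277.

2.277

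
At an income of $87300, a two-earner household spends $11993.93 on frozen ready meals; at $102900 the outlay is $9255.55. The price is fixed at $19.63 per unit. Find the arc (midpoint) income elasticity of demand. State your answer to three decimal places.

-1.571

With a constant price, Q₁ = 11993.93/19.63 = 611.000 and Q₂ = 9255.55/19.63 = 471.500 (equivalently, work directly with expenditure since P cancels).
Midpoint %ΔQ = (9255.55 − 11993.93)/10624.74 = -0.25774; midpoint %ΔI = (102900 − 87300)/95100 = 0.16404.
η = -0.25774 / 0.16404 = -1.571.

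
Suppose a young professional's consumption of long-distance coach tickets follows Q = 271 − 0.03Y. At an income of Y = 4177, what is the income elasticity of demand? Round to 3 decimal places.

-0.860

At Y = 4177: Q = 145.690.
dQ/dY = −0.03.
η = (dQ/dY)·(Y/Q) = -0.03 × (4177/145.690) = -0.860.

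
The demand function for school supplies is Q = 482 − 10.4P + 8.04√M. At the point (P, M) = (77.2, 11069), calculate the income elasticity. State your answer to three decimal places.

0.806

At P = 77.2, M = 11069: Q = 525.003.
Holding P constant, ∂Q/∂M = 8.04/(2√M) = 0.0382095.
η_M = (∂Q/∂M)·(M/Q) = 0.0382095 × (11069/525.003) = 0.806.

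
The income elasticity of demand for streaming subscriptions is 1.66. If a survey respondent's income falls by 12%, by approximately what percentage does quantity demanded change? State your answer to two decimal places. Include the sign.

%ΔQ ≈ η × %ΔI = 1.66 × (-12%) = -19.92%.

-19.92%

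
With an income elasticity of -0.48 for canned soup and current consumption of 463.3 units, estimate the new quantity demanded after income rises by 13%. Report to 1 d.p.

%ΔQ ≈ η × %ΔI = -0.48 × 13% = -6.24%.
New Q ≈ 463.3 × (1 − 0.0624) = 434.4.

434.4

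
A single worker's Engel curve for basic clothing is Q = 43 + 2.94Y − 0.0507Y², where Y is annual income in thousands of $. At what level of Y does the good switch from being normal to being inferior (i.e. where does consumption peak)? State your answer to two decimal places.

28.99

dQ/dY = 2.94 − 0.1014Y.
The good is inferior where dQ/dY < 0. Setting dQ/dY = 0 gives Y = 2.94 / 0.1014 = 28.99.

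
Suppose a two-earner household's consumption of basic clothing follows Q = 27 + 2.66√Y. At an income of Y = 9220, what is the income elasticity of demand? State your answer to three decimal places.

At Y = 9220: Q = 282.415.
dQ/dY = 2.66/(2√Y) = 0.0138512 at this income.
η = (dQ/dY)·(Y/Q) = 0.0138512 × (9220/282.415) = 0.452.

0.452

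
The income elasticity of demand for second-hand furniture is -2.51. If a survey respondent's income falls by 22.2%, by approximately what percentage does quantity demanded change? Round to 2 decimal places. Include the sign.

55.72%

%ΔQ ≈ η × %ΔI = -2.51 × (-22.2%) = 55.72%.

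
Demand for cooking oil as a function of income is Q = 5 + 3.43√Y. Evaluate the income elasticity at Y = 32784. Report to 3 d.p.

0.496

At Y = 32784: Q = 626.048.
dQ/dY = 3.43/(2√Y) = 0.00947181 at this income.
η = (dQ/dY)·(Y/Q) = 0.00947181 × (32784/626.048) = 0.496.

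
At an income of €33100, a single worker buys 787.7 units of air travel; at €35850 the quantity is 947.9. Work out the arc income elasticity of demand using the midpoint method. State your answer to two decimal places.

2.31

ΔQ = 947.9 − 787.7 = 160.2; midpoint Q̄ = (787.7 + 947.9)/2 = 867.8.
ΔI = 35850 − 33100 = 2750; midpoint Ī = (33100 + 35850)/2 = 34475.
η = (ΔQ/Q̄) ÷ (ΔI/Ī) = (160.2/867.8) ÷ (2750/34475) = 2.31.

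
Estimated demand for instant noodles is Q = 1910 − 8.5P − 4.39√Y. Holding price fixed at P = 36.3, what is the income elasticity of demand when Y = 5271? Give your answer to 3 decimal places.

-0.124

At P = 36.3, Y = 5271: Q = 1282.729.
Holding P constant, ∂Q/∂Y = -4.39/(2√Y) = -0.0302335.
η_Y = (∂Q/∂Y)·(Y/Q) = -0.0302335 × (5271/1282.729) = -0.124.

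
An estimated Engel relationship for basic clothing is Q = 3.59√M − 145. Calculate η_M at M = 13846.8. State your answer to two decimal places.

At M = 13846.8: Q = 277.444.
dQ/dM = 3.59/(2√M) = 0.0152542 at this income.
η = (dQ/dM)·(M/Q) = 0.0152542 × (13846.8/277.444) = 0.76.

0.76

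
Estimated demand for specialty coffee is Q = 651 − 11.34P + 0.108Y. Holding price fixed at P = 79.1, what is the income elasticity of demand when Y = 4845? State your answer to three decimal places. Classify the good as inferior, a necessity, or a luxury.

At P = 79.1, Y = 4845: Q = 277.266.
Holding P constant, ∂Q/∂Y = 0.108.
η_Y = (∂Q/∂Y)·(Y/Q) = 0.108 × (4845/277.266) = 1.887.
Since η > 1, this is a luxury.

1.887 (luxury)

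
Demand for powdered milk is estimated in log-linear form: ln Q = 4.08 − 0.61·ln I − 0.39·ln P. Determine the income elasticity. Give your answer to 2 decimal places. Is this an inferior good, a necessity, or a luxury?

In a log-linear demand, the coefficient on ln I is the income elasticity.
So η = -0.61.
η < 0 ⇒ inferior good.

-0.61 (inferior good)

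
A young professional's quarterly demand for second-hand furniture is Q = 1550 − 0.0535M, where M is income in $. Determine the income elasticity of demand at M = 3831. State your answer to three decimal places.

At M = 3831: Q = 1345.042.
dQ/dM = −0.0535.
η = (dQ/dM)·(M/Q) = -0.0535 × (3831/1345.042) = -0.152.

-0.152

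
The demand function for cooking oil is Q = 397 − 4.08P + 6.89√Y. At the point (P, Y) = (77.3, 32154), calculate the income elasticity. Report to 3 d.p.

0.469

At P = 77.3, Y = 32154: Q = 1317.099.
Holding P constant, ∂Q/∂Y = 6.89/(2√Y) = 0.019212.
η_Y = (∂Q/∂Y)·(Y/Q) = 0.019212 × (32154/1317.099) = 0.469.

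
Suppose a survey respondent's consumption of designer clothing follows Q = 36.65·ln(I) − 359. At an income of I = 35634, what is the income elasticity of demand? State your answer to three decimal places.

1.458

At I = 35634: Q = 25.131.
dQ/dI = 36.65/I = 0.00102851 at this income.
η = (dQ/dI)·(I/Q) = 0.00102851 × (35634/25.131) = 1.458.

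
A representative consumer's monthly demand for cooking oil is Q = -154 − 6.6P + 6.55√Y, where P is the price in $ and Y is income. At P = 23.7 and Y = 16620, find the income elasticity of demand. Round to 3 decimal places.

0.791

At P = 23.7, Y = 16620: Q = 533.997.
Holding P constant, ∂Q/∂Y = 6.55/(2√Y) = 0.0254036.
η_Y = (∂Q/∂Y)·(Y/Q) = 0.0254036 × (16620/533.997) = 0.791.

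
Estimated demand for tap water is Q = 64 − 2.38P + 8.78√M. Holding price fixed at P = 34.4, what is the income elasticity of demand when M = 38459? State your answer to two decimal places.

At P = 34.4, M = 38459: Q = 1703.971.
Holding P constant, ∂Q/∂M = 8.78/(2√M) = 0.0223854.
η_M = (∂Q/∂M)·(M/Q) = 0.0223854 × (38459/1703.971) = 0.51.

0.51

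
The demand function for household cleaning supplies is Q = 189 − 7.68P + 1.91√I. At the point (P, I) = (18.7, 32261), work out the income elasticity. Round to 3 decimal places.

0.442

At P = 18.7, I = 32261: Q = 388.446.
Holding P constant, ∂Q/∂I = 1.91/(2√I) = 0.00531697.
η_I = (∂Q/∂I)·(I/Q) = 0.00531697 × (32261/388.446) = 0.442.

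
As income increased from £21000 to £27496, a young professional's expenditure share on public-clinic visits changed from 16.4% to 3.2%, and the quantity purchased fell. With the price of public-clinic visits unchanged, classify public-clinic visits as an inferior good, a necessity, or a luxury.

inferior good

Quantity demanded falls as income rises, so η < 0.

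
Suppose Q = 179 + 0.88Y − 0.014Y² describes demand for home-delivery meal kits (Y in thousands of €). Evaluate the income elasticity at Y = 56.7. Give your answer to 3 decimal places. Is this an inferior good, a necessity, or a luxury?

-0.218 (inferior good)

At Y = 56.7: Q = 183.8875.
dQ/dY = 0.88 − 0.028Y = -0.70760.
η = (dQ/dY)·(Y/Q) = -0.70760 × (56.7/183.8875) = -0.218.
η < 0 ⇒ inferior good.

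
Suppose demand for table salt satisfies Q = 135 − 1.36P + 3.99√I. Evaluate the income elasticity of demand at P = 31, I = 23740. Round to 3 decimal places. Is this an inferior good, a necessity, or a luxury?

0.434 (necessity)

At P = 31, I = 23740: Q = 707.611.
Holding P constant, ∂Q/∂I = 3.99/(2√I) = 0.012948.
η_I = (∂Q/∂I)·(I/Q) = 0.012948 × (23740/707.611) = 0.434.
Since 0 < η < 1, this is a necessity.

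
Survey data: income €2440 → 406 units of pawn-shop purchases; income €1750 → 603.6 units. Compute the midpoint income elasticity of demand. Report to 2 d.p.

-1.19

ΔQ = 603.6 − 406 = 197.6; midpoint Q̄ = (406 + 603.6)/2 = 504.8.
ΔI = 1750 − 2440 = -690; midpoint Ī = (2440 + 1750)/2 = 2095.
η = (ΔQ/Q̄) ÷ (ΔI/Ī) = (197.6/504.8) ÷ (-690/2095) = -1.19.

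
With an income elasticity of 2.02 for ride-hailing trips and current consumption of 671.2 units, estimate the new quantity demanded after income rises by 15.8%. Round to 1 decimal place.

%ΔQ ≈ η × %ΔI = 2.02 × 15.8% = 31.916%.
New Q ≈ 671.2 × (1 + 0.31916) = 885.4.

885.4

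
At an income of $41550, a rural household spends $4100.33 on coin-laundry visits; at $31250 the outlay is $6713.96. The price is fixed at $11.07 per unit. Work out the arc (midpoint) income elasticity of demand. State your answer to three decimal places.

-1.708

With a constant price, Q₁ = 4100.33/11.07 = 370.400 and Q₂ = 6713.96/11.07 = 606.500 (equivalently, work directly with expenditure since P cancels).
Midpoint %ΔQ = (6713.96 − 4100.33)/5407.15 = 0.48337; midpoint %ΔI = (31250 − 41550)/36400 = -0.28297.
η = 0.48337 / -0.28297 = -1.708.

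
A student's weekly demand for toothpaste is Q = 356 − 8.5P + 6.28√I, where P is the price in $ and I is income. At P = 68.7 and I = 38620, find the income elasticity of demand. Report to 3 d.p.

0.613

At P = 68.7, I = 38620: Q = 1006.194.
Holding P constant, ∂Q/∂I = 6.28/(2√I) = 0.015978.
η_I = (∂Q/∂I)·(I/Q) = 0.015978 × (38620/1006.194) = 0.613.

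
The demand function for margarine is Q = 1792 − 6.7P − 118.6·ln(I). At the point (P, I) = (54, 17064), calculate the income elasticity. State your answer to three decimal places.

-0.432

At P = 54, I = 17064: Q = 274.475.
Holding P constant, ∂Q/∂I = -118.6/I = -0.0069503.
η_I = (∂Q/∂I)·(I/Q) = -0.0069503 × (17064/274.475) = -0.432.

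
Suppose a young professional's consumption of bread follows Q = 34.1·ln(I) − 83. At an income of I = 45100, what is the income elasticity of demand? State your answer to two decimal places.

At I = 45100: Q = 282.437.
dQ/dI = 34.1/I = 0.000756098 at this income.
η = (dQ/dI)·(I/Q) = 0.000756098 × (45100/282.437) = 0.12.

0.12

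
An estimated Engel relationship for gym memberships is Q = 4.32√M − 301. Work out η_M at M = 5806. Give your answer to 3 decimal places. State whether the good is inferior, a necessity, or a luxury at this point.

At M = 5806: Q = 28.172.
dQ/dM = 4.32/(2√M) = 0.0283475 at this income.
η = (dQ/dM)·(M/Q) = 0.0283475 × (5806/28.172) = 5.842.
Since η > 1, the good is a luxury.

5.842 (luxury)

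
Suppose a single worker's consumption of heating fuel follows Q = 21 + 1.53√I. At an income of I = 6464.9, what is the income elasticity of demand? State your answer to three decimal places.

At I = 6464.9: Q = 144.019.
dQ/dI = 1.53/(2√I) = 0.00951438 at this income.
η = (dQ/dI)·(I/Q) = 0.00951438 × (6464.9/144.019) = 0.427.

0.427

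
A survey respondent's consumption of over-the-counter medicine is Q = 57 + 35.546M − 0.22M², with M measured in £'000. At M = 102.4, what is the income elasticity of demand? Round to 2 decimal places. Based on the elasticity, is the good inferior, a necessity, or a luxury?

At M = 102.4: Q = 1390.0432.
dQ/dM = 35.546 − 0.44M = -9.51000.
η = (dQ/dM)·(M/Q) = -9.51000 × (102.4/1390.0432) = -0.70.
η < 0 ⇒ inferior good.

-0.70 (inferior good)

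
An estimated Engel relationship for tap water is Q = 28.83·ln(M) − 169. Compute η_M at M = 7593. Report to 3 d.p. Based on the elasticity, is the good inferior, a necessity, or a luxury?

0.325 (necessity)

At M = 7593: Q = 88.596.
dQ/dM = 28.83/M = 0.00379692 at this income.
η = (dQ/dM)·(M/Q) = 0.00379692 × (7593/88.596) = 0.325.
Since 0 < η < 1, the good is a necessity.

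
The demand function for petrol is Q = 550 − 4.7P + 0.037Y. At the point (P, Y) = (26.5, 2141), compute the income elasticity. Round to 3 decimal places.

At P = 26.5, Y = 2141: Q = 504.667.
Holding P constant, ∂Q/∂Y = 0.037.
η_Y = (∂Q/∂Y)·(Y/Q) = 0.037 × (2141/504.667) = 0.157.

0.157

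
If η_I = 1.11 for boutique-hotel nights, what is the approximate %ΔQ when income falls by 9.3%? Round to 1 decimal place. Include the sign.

%ΔQ ≈ η × %ΔI = 1.11 × (-9.3%) = -10.3%.

-10.3%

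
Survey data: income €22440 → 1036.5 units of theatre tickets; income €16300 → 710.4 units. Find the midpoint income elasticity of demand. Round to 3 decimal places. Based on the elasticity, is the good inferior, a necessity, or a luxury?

ΔQ = 710.4 − 1036.5 = -326.1; midpoint Q̄ = (1036.5 + 710.4)/2 = 873.45.
ΔI = 16300 − 22440 = -6140; midpoint Ī = (22440 + 16300)/2 = 19370.
η = (ΔQ/Q̄) ÷ (ΔI/Ī) = (-326.1/873.45) ÷ (-6140/19370) = 1.178.
η > 1 ⇒ luxury.

1.178 (luxury)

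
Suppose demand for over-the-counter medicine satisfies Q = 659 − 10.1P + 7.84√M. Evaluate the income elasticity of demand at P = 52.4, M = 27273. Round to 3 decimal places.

At P = 52.4, M = 27273: Q = 1424.500.
Holding P constant, ∂Q/∂M = 7.84/(2√M) = 0.0237367.
η_M = (∂Q/∂M)·(M/Q) = 0.0237367 × (27273/1424.500) = 0.454.

0.454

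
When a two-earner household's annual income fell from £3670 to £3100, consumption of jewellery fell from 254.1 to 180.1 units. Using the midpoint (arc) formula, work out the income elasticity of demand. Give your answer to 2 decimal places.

2.02

ΔQ = 180.1 − 254.1 = -74; midpoint Q̄ = (254.1 + 180.1)/2 = 217.1.
ΔI = 3100 − 3670 = -570; midpoint Ī = (3670 + 3100)/2 = 3385.
η = (ΔQ/Q̄) ÷ (ΔI/Ī) = (-74/217.1) ÷ (-570/3385) = 2.02.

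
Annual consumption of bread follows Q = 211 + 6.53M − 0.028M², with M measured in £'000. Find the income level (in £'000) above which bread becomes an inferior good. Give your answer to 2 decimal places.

dQ/dM = 6.53 − 0.056M.
The good is inferior where dQ/dM < 0. Setting dQ/dM = 0 gives M = 6.53 / 0.056 = 116.61.

116.61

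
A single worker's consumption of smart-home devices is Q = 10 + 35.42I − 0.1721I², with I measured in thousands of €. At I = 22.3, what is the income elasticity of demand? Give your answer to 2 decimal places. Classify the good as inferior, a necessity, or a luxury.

At I = 22.3: Q = 714.2824.
dQ/dI = 35.42 − 0.3442I = 27.74434.
η = (dQ/dI)·(I/Q) = 27.74434 × (22.3/714.2824) = 0.87.
0 < η < 1 ⇒ necessity.

0.87 (necessity)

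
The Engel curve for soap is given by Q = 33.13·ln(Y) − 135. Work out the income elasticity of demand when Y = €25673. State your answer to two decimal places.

0.16

At Y = 25673: Q = 201.375.
dQ/dY = 33.13/Y = 0.00129046 at this income.
η = (dQ/dY)·(Y/Q) = 0.00129046 × (25673/201.375) = 0.16.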